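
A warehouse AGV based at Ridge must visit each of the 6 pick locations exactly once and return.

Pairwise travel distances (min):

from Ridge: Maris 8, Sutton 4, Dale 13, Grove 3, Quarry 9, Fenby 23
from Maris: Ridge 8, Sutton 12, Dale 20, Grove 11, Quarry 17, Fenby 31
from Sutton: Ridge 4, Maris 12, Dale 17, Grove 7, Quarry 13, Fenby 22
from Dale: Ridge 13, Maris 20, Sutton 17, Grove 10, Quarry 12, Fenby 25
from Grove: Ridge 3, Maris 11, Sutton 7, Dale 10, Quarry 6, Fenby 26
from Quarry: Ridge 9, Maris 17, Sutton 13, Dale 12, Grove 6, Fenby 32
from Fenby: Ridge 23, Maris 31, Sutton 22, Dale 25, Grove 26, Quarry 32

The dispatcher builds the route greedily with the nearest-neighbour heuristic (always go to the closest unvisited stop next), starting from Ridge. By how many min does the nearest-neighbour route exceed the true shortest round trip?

From Ridge: Grove=3, Sutton=4, Maris=8, Quarry=9, Dale=13, Fenby=23 → choose Grove (3).
From Grove: Quarry=6, Sutton=7, Dale=10, Maris=11, Fenby=26 → choose Quarry (6).
From Quarry: Dale=12, Sutton=13, Maris=17, Fenby=32 → choose Dale (12).
From Dale: Sutton=17, Maris=20, Fenby=25 → choose Sutton (17).
From Sutton: Maris=12, Fenby=22 → choose Maris (12).
From Maris: Fenby=31 → choose Fenby (31).
NN route Ridge → Grove → Quarry → Dale → Sutton → Maris → Fenby → Ridge costs 104.
Optimal: Ridge → Maris → Sutton → Fenby → Dale → Quarry → Grove → Ridge costs 88 (by enumerating all 360 distinct tours).
Excess = 104 − 88 = 16.

Excess over optimum: 16 min.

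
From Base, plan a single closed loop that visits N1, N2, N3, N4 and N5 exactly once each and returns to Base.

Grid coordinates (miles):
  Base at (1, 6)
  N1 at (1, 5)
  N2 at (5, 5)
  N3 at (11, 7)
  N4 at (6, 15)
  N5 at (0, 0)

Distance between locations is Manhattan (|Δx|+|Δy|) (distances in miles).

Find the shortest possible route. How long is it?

Base - N1 - N2 - N3 - N4 - N5 - Base: 1+4+8+13+21+7 = 54
Base - N1 - N2 - N3 - N5 - N4 - Base: 1+4+8+18+21+14 = 66
Base - N1 - N2 - N4 - N3 - N5 - Base: 1+4+11+13+18+7 = 54
Base - N1 - N2 - N4 - N5 - N3 - Base: 1+4+11+21+18+11 = 66
Base - N1 - N2 - N5 - N3 - N4 - Base: 1+4+10+18+13+14 = 60
Base - N1 - N2 - N5 - N4 - N3 - Base: 1+4+10+21+13+11 = 60
Base - N1 - N3 - N2 - N4 - N5 - Base: 1+12+8+11+21+7 = 60
Base - N1 - N3 - N2 - N5 - N4 - Base: 1+12+8+10+21+14 = 66
Base - N1 - N3 - N4 - N2 - N5 - Base: 1+12+13+11+10+7 = 54
Base - N1 - N3 - N4 - N5 - N2 - Base: 1+12+13+21+10+5 = 62
Base - N1 - N3 - N5 - N2 - N4 - Base: 1+12+18+10+11+14 = 66
Base - N1 - N3 - N5 - N4 - N2 - Base: 1+12+18+21+11+5 = 68
Base - N1 - N4 - N2 - N3 - N5 - Base: 1+15+11+8+18+7 = 60
Base - N1 - N4 - N2 - N5 - N3 - Base: 1+15+11+10+18+11 = 66
… (46 more)
Base - N1 - N5 - N2 - N3 - N4 - Base: 1+6+10+8+13+14 = 52  ← best
The minimum is 52.
One optimal route: Base → N1 → N5 → N2 → N3 → N4 → Base (or its reverse).

52 miles — the shortest possible round trip.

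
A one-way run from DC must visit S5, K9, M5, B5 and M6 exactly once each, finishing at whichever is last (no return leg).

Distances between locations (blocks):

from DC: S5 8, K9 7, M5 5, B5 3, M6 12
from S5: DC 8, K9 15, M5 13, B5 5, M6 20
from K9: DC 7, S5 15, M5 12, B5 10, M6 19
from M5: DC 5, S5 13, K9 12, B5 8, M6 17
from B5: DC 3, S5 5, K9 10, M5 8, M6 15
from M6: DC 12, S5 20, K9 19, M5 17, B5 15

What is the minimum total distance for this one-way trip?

Minimum one-way distance = 52 blocks.

There are 5! = 120 possible orderings.
DC → S5 → K9 → M5 → B5 → M6: 8+15+12+8+15 = 58
DC → S5 → K9 → M5 → M6 → B5: 8+15+12+17+15 = 67
DC → S5 → K9 → B5 → M5 → M6: 8+15+10+8+17 = 58
DC → S5 → K9 → B5 → M6 → M5: 8+15+10+15+17 = 65
DC → S5 → K9 → M6 → M5 → B5: 8+15+19+17+8 = 67
DC → S5 → K9 → M6 → B5 → M5: 8+15+19+15+8 = 65
DC → S5 → M5 → K9 → B5 → M6: 8+13+12+10+15 = 58
DC → S5 → M5 → K9 → M6 → B5: 8+13+12+19+15 = 67
DC → S5 → M5 → B5 → K9 → M6: 8+13+8+10+19 = 58
DC → S5 → M5 → B5 → M6 → K9: 8+13+8+15+19 = 63
DC → S5 → M5 → M6 → K9 → B5: 8+13+17+19+10 = 67
DC → S5 → M5 → M6 → B5 → K9: 8+13+17+15+10 = 63
DC → S5 → B5 → K9 → M5 → M6: 8+5+10+12+17 = 52
DC → S5 → B5 → K9 → M6 → M5: 8+5+10+19+17 = 59
… (106 more)
The minimum is 52.
One shortest path: DC → S5 → B5 → K9 → M5 → M6.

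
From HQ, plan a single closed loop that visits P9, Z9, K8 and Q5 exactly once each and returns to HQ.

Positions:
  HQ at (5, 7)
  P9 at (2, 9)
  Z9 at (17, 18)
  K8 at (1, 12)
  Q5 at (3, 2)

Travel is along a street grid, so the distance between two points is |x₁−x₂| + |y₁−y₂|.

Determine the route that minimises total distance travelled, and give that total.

With 4 stops there are 4!/2 = 12 distinct round trips (a route and its reverse cost the same).
HQ→P9→Z9→K8→Q5→HQ: 5+24+22+12+7 = 70
HQ→P9→Z9→Q5→K8→HQ: 5+24+30+12+9 = 80
HQ→P9→K8→Z9→Q5→HQ: 5+4+22+30+7 = 68
HQ→P9→K8→Q5→Z9→HQ: 5+4+12+30+23 = 74
HQ→P9→Q5→Z9→K8→HQ: 5+8+30+22+9 = 74
HQ→P9→Q5→K8→Z9→HQ: 5+8+12+22+23 = 70
HQ→Z9→P9→K8→Q5→HQ: 23+24+4+12+7 = 70
HQ→Z9→P9→Q5→K8→HQ: 23+24+8+12+9 = 76
HQ→Z9→K8→P9→Q5→HQ: 23+22+4+8+7 = 64
HQ→Z9→Q5→P9→K8→HQ: 23+30+8+4+9 = 74
HQ→K8→P9→Z9→Q5→HQ: 9+4+24+30+7 = 74
HQ→K8→Z9→P9→Q5→HQ: 9+22+24+8+7 = 70
The minimum is 64.
One optimal route: HQ → Z9 → K8 → P9 → Q5 → HQ (or its reverse).

Shortest round trip = 64.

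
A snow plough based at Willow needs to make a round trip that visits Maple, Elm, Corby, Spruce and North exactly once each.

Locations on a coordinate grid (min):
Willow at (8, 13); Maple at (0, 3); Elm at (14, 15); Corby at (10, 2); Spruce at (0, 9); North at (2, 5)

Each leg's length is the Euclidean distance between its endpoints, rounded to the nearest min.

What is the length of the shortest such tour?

There are 60 distinct closed tours to check (reversals are equivalent).
Willow - Maple - Elm - Corby - Spruce - North - Willow: 13+18+14+12+4+10 = 71
Willow - Maple - Elm - Corby - North - Spruce - Willow: 13+18+14+9+4+9 = 67
Willow - Maple - Elm - Spruce - Corby - North - Willow: 13+18+15+12+9+10 = 77
Willow - Maple - Elm - Spruce - North - Corby - Willow: 13+18+15+4+9+11 = 70
Willow - Maple - Elm - North - Corby - Spruce - Willow: 13+18+16+9+12+9 = 77
Willow - Maple - Elm - North - Spruce - Corby - Willow: 13+18+16+4+12+11 = 74
Willow - Maple - Corby - Elm - Spruce - North - Willow: 13+10+14+15+4+10 = 66
Willow - Maple - Corby - Elm - North - Spruce - Willow: 13+10+14+16+4+9 = 66
Willow - Maple - Corby - Spruce - Elm - North - Willow: 13+10+12+15+16+10 = 76
Willow - Maple - Corby - Spruce - North - Elm - Willow: 13+10+12+4+16+6 = 61
Willow - Maple - Corby - North - Elm - Spruce - Willow: 13+10+9+16+15+9 = 72
Willow - Maple - Corby - North - Spruce - Elm - Willow: 13+10+9+4+15+6 = 57
Willow - Maple - Spruce - Elm - Corby - North - Willow: 13+6+15+14+9+10 = 67
Willow - Maple - Spruce - Elm - North - Corby - Willow: 13+6+15+16+9+11 = 70
… (46 more)
Willow - Elm - Corby - Maple - North - Spruce - Willow: 6+14+10+3+4+9 = 46  ← best
The minimum is 46.
One optimal route: Willow → Elm → Corby → Maple → North → Spruce → Willow (or its reverse).

Shortest round trip = 46 min.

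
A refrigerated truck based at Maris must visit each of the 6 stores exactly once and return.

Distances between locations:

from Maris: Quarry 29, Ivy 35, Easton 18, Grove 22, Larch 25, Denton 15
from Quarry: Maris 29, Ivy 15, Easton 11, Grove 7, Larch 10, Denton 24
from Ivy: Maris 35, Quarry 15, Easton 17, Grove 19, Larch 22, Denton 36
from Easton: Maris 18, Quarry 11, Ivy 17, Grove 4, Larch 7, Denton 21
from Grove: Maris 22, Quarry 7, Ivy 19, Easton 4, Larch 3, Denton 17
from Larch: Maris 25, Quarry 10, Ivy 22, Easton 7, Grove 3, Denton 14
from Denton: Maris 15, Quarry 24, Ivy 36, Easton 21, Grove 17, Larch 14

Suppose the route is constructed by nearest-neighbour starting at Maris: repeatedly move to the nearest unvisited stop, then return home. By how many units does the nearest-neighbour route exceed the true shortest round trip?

Maris: Denton=15, Easton=18, Grove=22, Larch=25, Quarry=29, Ivy=35 ⇒ Denton
Denton: Larch=14, Grove=17, Easton=21, Quarry=24, Ivy=36 ⇒ Larch
Larch: Grove=3, Easton=7, Quarry=10, Ivy=22 ⇒ Grove
Grove: Easton=4, Quarry=7, Ivy=19 ⇒ Easton
Easton: Quarry=11, Ivy=17 ⇒ Quarry
Quarry: Ivy=15 ⇒ Ivy
NN route Maris → Denton → Larch → Grove → Easton → Quarry → Ivy → Maris costs 97.
Optimal: Maris → Easton → Ivy → Quarry → Grove → Larch → Denton → Maris costs 89 (by enumerating all 360 distinct tours).
Excess = 97 − 89 = 8.

Excess over optimum: 8.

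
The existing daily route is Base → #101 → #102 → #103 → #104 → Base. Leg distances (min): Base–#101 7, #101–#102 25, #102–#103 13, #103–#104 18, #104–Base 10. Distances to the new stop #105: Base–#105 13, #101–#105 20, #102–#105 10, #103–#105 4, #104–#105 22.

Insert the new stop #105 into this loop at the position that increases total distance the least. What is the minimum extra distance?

+1 min — insert #105 between #102 and #103.

Insertion cost between consecutive stops i–j is d(i,#105) + d(#105,j) − d(i,j):
  between Base and #101: 13 + 20 − 7 = 26
  between #101 and #102: 20 + 10 − 25 = 5
  between #102 and #103: 10 + 4 − 13 = 1
  between #103 and #104: 4 + 22 − 18 = 8
  between #104 and Base: 22 + 13 − 10 = 25
Cheapest insertion is between #102 and #103, adding 1.
New total = 73 + 1 = 74.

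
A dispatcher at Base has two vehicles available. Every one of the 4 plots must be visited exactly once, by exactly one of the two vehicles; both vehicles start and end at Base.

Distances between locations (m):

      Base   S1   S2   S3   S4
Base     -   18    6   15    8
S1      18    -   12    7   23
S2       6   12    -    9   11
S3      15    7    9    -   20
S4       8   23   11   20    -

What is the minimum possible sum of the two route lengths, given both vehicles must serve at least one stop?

Check every non-empty split of the stops between the two vehicles; for each half take its own optimal tour:
  {S1} + {S2, S3, S4}: 36 + 43 = 79
  {S2} + {S1, S3, S4}: 12 + 53 = 65
  {S1, S2} + {S3, S4}: 36 + 43 = 79
  {S3} + {S1, S2, S4}: 30 + 49 = 79
  {S1, S3} + {S2, S4}: 40 + 25 = 65
  {S2, S3} + {S1, S4}: 30 + 49 = 79
  … (7 splits in total)
  {S1, S2, S3} + {S4}: 40 + 16 = 56  ← best
Best: vehicle 1 Base → S1 → S3 → S2 → Base = 40; vehicle 2 Base → S4 → Base = 16; combined 56.

56 m — the smallest possible combined total.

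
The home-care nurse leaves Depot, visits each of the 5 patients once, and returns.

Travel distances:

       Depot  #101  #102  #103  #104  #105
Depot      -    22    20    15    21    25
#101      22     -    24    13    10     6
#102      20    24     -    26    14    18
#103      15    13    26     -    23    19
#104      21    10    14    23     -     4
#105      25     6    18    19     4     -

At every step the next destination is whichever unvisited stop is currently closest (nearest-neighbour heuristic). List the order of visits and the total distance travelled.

At Depot the remaining stops are #103 15, #102 20, #104 21, #101 22, #105 25; go to #103.
At #103 the remaining stops are #101 13, #105 19, #104 23, #102 26; go to #101.
At #101 the remaining stops are #105 6, #104 10, #102 24; go to #105.
At #105 the remaining stops are #104 4, #102 18; go to #104.
At #104 the remaining stops are #102 14; go to #102.
Return #102→Depot: 20.
Total = 15 + 13 + 6 + 4 + 14 + 20 = 72.

Total distance 72 via the nearest-neighbour route Depot → #103 → #101 → #105 → #104 → #102 → Depot.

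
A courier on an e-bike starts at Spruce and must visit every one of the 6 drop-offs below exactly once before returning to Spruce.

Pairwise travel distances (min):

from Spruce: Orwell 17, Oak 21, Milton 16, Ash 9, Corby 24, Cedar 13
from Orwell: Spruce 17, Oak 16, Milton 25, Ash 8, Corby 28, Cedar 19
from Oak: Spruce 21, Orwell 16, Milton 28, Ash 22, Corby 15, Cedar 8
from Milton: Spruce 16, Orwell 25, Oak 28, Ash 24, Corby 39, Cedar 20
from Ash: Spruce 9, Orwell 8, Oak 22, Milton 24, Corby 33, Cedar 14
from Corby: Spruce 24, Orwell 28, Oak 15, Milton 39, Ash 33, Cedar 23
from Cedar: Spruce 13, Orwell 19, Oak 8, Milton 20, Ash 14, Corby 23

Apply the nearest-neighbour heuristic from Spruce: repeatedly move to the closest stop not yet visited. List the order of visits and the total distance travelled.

At Spruce the remaining stops are Ash 9, Cedar 13, Milton 16, Orwell 17, Oak 21, Corby 24; go to Ash.
At Ash the remaining stops are Orwell 8, Cedar 14, Oak 22, Milton 24, Corby 33; go to Orwell.
At Orwell the remaining stops are Oak 16, Cedar 19, Milton 25, Corby 28; go to Oak.
At Oak the remaining stops are Cedar 8, Corby 15, Milton 28; go to Cedar.
At Cedar the remaining stops are Milton 20, Corby 23; go to Milton.
At Milton the remaining stops are Corby 39; go to Corby.
Return Corby→Spruce: 24.
Total = 9 + 8 + 16 + 8 + 20 + 39 + 24 = 124.

Nearest-neighbour total = 124 min; route Spruce → Ash → Orwell → Oak → Cedar → Milton → Corby → Spruce.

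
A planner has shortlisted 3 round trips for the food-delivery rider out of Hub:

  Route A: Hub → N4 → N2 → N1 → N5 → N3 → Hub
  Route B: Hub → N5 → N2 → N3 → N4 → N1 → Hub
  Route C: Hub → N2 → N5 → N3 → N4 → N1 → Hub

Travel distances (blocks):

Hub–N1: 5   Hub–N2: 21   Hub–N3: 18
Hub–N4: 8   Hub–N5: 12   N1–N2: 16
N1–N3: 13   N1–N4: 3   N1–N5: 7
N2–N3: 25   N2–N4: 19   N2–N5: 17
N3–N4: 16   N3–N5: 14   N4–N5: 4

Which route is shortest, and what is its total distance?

Shortest is Route C, total 76 blocks.

Route A: 8 + 19 + 16 + 7 + 14 + 18 = 82
Route B: 12 + 17 + 25 + 16 + 3 + 5 = 78
Route C: 21 + 17 + 14 + 16 + 3 + 5 = 76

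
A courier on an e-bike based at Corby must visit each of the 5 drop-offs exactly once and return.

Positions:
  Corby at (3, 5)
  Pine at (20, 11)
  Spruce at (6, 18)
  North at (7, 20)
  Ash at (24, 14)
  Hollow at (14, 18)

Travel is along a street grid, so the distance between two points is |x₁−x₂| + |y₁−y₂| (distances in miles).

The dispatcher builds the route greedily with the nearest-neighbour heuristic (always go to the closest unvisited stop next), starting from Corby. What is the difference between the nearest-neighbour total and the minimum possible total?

The nearest-neighbour route is 6 miles longer than optimal.

From Corby: Spruce=16, North=19, Pine=23, Hollow=24, Ash=30 → choose Spruce (16).
From Spruce: North=3, Hollow=8, Pine=21, Ash=22 → choose North (3).
From North: Hollow=9, Pine=22, Ash=23 → choose Hollow (9).
From Hollow: Pine=13, Ash=14 → choose Pine (13).
From Pine: Ash=7 → choose Ash (7).
NN route Corby → Spruce → North → Hollow → Pine → Ash → Corby costs 78.
Optimal: Corby → Pine → Ash → Hollow → North → Spruce → Corby costs 72 (by enumerating all 60 distinct tours).
Excess = 78 − 72 = 6.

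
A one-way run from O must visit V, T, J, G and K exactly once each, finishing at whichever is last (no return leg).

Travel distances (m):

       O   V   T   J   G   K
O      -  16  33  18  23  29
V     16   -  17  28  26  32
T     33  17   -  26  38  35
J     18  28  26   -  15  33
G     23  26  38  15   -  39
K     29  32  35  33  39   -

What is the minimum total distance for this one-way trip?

There are 5! = 120 possible orderings.
O → V → T → J → G → K: 16+17+26+15+39 = 113
O → V → T → J → K → G: 16+17+26+33+39 = 131
O → V → T → G → J → K: 16+17+38+15+33 = 119
O → V → T → G → K → J: 16+17+38+39+33 = 143
O → V → T → K → J → G: 16+17+35+33+15 = 116
O → V → T → K → G → J: 16+17+35+39+15 = 122
O → V → J → T → G → K: 16+28+26+38+39 = 147
O → V → J → T → K → G: 16+28+26+35+39 = 144
O → V → J → G → T → K: 16+28+15+38+35 = 132
O → V → J → G → K → T: 16+28+15+39+35 = 133
O → V → J → K → T → G: 16+28+33+35+38 = 150
O → V → J → K → G → T: 16+28+33+39+38 = 154
O → V → G → T → J → K: 16+26+38+26+33 = 139
O → V → G → T → K → J: 16+26+38+35+33 = 148
… (106 more)
O → J → G → V → T → K: 18+15+26+17+35 = 111  ← best
The minimum is 111.
One shortest path: O → J → G → V → T → K.

111 m — the minimum one-way total.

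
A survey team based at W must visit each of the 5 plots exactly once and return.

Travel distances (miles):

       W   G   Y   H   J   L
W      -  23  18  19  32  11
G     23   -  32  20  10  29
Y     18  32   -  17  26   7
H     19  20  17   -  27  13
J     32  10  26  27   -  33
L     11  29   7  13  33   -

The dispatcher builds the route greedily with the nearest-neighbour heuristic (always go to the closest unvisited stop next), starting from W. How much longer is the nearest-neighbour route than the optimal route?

4 miles longer than the optimal tour.

From W: L=11, Y=18, H=19, G=23, J=32 → choose L (11).
From L: Y=7, H=13, G=29, J=33 → choose Y (7).
From Y: H=17, J=26, G=32 → choose H (17).
From H: G=20, J=27 → choose G (20).
From G: J=10 → choose J (10).
NN route W → L → Y → H → G → J → W costs 97.
Optimal: W → H → G → J → Y → L → W costs 93 (by enumerating all 60 distinct tours).
Excess = 97 − 93 = 4.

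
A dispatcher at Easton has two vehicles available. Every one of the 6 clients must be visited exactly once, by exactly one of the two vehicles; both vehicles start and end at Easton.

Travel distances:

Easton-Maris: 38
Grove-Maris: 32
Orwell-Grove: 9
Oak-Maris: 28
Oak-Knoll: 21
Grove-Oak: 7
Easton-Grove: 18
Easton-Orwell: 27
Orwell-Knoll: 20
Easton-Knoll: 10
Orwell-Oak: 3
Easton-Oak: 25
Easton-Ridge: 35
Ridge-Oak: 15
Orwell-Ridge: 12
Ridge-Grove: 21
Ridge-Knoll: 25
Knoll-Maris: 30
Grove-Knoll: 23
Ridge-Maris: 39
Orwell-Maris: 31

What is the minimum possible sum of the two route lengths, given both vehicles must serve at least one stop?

Minimum combined distance: 137.

Try each way of splitting the stops between the two vehicles (each non-empty) and, for each split, find the best tour for each vehicle:
  {Orwell} + {Ridge, Grove, Oak, Knoll, Maris}: 54 + 119 = 173
  {Ridge} + {Orwell, Grove, Oak, Knoll, Maris}: 70 + 98 = 168
  {Orwell, Ridge} + {Grove, Oak, Knoll, Maris}: 74 + 93 = 167
  {Grove} + {Orwell, Ridge, Oak, Knoll, Maris}: 36 + 116 = 152
  {Orwell, Grove} + {Ridge, Oak, Knoll, Maris}: 54 + 116 = 170
  {Ridge, Grove} + {Orwell, Oak, Knoll, Maris}: 74 + 98 = 172
  … (31 splits in total)
  {Knoll} + {Orwell, Ridge, Grove, Oak, Maris}: 20 + 117 = 137  ← best
Best: vehicle 1 Easton → Knoll → Easton = 20; vehicle 2 Easton → Grove → Oak → Orwell → Ridge → Maris → Easton = 117; combined 137.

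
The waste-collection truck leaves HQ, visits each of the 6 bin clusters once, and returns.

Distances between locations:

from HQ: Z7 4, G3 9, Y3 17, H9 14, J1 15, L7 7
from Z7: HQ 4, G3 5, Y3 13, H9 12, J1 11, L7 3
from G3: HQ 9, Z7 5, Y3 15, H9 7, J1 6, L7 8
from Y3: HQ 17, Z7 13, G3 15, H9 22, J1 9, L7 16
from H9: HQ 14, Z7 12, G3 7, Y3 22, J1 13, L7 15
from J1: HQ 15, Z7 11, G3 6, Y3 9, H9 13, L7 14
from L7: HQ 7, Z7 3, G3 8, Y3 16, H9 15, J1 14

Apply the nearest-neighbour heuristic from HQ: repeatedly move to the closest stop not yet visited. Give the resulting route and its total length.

66 along HQ → Z7 → L7 → G3 → J1 → Y3 → H9 → HQ.

HQ → [Z7:4 / L7:7 / G3:9 / H9:14 / J1:15 / Y3:17] → Z7 (4)
Z7 → [L7:3 / G3:5 / J1:11 / H9:12 / Y3:13] → L7 (3)
L7 → [G3:8 / J1:14 / H9:15 / Y3:16] → G3 (8)
G3 → [J1:6 / H9:7 / Y3:15] → J1 (6)
J1 → [Y3:9 / H9:13] → Y3 (9)
Y3 → [H9:22] → H9 (22)
Return H9→HQ: 14.
Total = 4 + 3 + 8 + 6 + 9 + 22 + 14 = 66.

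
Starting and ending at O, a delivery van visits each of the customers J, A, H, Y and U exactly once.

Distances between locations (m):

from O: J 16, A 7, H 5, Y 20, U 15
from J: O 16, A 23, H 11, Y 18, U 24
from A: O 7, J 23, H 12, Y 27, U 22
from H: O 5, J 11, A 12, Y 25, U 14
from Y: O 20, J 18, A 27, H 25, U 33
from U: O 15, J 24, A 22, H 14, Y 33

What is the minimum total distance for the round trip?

92 m — the shortest possible round trip.

There are 60 distinct closed tours to check (reversals are equivalent).
O-J-A-H-Y-U-O: 16+23+12+25+33+15 = 124
O-J-A-H-U-Y-O: 16+23+12+14+33+20 = 118
O-J-A-Y-H-U-O: 16+23+27+25+14+15 = 120
O-J-A-Y-U-H-O: 16+23+27+33+14+5 = 118
O-J-A-U-H-Y-O: 16+23+22+14+25+20 = 120
O-J-A-U-Y-H-O: 16+23+22+33+25+5 = 124
O-J-H-A-Y-U-O: 16+11+12+27+33+15 = 114
O-J-H-A-U-Y-O: 16+11+12+22+33+20 = 114
O-J-H-Y-A-U-O: 16+11+25+27+22+15 = 116
O-J-H-Y-U-A-O: 16+11+25+33+22+7 = 114
O-J-H-U-A-Y-O: 16+11+14+22+27+20 = 110
O-J-H-U-Y-A-O: 16+11+14+33+27+7 = 108
O-J-Y-A-H-U-O: 16+18+27+12+14+15 = 102
O-J-Y-A-U-H-O: 16+18+27+22+14+5 = 102
… (46 more)
O-A-Y-J-H-U-O: 7+27+18+11+14+15 = 92  ← best
The minimum is 92.
One optimal route: O → A → Y → J → H → U → O (or its reverse).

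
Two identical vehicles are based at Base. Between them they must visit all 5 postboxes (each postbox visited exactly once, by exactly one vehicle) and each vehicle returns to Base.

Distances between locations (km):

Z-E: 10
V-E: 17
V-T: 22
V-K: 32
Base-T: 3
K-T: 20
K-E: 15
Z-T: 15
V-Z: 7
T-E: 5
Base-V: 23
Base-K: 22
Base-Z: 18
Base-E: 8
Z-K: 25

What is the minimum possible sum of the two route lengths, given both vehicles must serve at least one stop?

There are 2^4 − 1 = 15 ways to divide the 5 stops into two non-empty groups. For each, the best each vehicle can do is its own shortest tour through its group:
  {V} + {Z, K, T, E}: 46 + 65 = 111
  {Z} + {V, K, T, E}: 36 + 78 = 114
  {V, Z} + {K, T, E}: 48 + 45 = 93
  {K} + {V, Z, T, E}: 44 + 48 = 92
  {V, K} + {Z, T, E}: 77 + 36 = 113
  {Z, K} + {V, T, E}: 65 + 48 = 113
  … (15 splits in total)
  {T} + {V, Z, K, E}: 6 + 77 = 83  ← best
Best: vehicle 1 Base → T → Base = 6; vehicle 2 Base → V → Z → E → K → Base = 77; combined 83.

Minimum combined distance: 83 km.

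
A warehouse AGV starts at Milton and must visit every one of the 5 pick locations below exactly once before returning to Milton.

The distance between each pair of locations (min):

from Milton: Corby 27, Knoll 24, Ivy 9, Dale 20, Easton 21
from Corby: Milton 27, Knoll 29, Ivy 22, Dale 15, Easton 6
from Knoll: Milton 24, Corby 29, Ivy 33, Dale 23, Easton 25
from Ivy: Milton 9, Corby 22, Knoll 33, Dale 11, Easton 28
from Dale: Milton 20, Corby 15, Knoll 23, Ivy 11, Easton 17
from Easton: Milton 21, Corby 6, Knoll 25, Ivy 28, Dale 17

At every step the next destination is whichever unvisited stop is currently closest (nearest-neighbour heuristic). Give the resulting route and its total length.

90 min along Milton → Ivy → Dale → Corby → Easton → Knoll → Milton.

From Milton: distances to unvisited — Ivy=9, Dale=20, Easton=21, Knoll=24, Corby=27. Nearest is Ivy (9).
From Ivy: distances to unvisited — Dale=11, Corby=22, Easton=28, Knoll=33. Nearest is Dale (11).
From Dale: distances to unvisited — Corby=15, Easton=17, Knoll=23. Nearest is Corby (15).
From Corby: distances to unvisited — Easton=6, Knoll=29. Nearest is Easton (6).
From Easton: distances to unvisited — Knoll=25. Nearest is Knoll (25).
Return Knoll→Milton: 24.
Total = 9 + 11 + 15 + 6 + 25 + 24 = 90.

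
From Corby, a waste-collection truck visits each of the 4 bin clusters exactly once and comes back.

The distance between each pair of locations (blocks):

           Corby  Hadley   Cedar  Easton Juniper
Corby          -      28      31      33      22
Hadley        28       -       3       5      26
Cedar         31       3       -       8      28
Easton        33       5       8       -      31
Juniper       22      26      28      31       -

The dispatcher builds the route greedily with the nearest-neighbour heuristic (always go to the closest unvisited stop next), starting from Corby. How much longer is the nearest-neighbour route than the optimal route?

Excess over optimum: 1 blocks.

From Corby: Juniper=22, Hadley=28, Cedar=31, Easton=33 → choose Juniper (22).
From Juniper: Hadley=26, Cedar=28, Easton=31 → choose Hadley (26).
From Hadley: Cedar=3, Easton=5 → choose Cedar (3).
From Cedar: Easton=8 → choose Easton (8).
NN route Corby → Juniper → Hadley → Cedar → Easton → Corby costs 92.
Optimal: Corby → Hadley → Easton → Cedar → Juniper → Corby costs 91 (by enumerating all 12 distinct tours).
Excess = 92 − 91 = 1.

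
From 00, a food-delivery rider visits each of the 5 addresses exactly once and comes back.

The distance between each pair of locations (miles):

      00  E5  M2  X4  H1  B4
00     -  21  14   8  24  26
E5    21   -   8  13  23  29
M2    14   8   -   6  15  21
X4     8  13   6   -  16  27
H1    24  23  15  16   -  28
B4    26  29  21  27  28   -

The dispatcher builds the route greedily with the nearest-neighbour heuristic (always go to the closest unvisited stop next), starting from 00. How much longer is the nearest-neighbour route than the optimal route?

Excess over optimum: 1 miles.

From 00: X4=8, M2=14, E5=21, H1=24, B4=26 → choose X4 (8).
From X4: M2=6, E5=13, H1=16, B4=27 → choose M2 (6).
From M2: E5=8, H1=15, B4=21 → choose E5 (8).
From E5: H1=23, B4=29 → choose H1 (23).
From H1: B4=28 → choose B4 (28).
NN route 00 → X4 → M2 → E5 → H1 → B4 → 00 costs 99.
Optimal: 00 → X4 → E5 → M2 → H1 → B4 → 00 costs 98 (by enumerating all 60 distinct tours).
Excess = 99 − 98 = 1.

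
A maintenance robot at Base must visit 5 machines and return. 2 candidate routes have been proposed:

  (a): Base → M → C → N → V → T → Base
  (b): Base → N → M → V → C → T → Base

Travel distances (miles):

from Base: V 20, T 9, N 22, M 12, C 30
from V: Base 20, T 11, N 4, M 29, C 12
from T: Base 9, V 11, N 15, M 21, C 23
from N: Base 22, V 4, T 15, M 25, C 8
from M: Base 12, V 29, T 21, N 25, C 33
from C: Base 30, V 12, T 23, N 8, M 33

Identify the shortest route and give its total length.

(a): 12 + 33 + 8 + 4 + 11 + 9 = 77
(b): 22 + 25 + 29 + 12 + 23 + 9 = 120

Shortest is (a), total 77 miles.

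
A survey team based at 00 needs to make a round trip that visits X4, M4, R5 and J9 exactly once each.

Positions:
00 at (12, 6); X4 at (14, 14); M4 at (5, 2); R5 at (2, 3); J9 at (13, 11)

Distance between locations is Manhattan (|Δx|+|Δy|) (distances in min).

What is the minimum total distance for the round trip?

48 min — the shortest possible round trip.

There are 12 distinct closed tours to check (reversals are equivalent).
00 → X4 → M4 → R5 → J9 → 00: 10+21+4+19+6 = 60
00 → X4 → M4 → J9 → R5 → 00: 10+21+17+19+13 = 80
00 → X4 → R5 → M4 → J9 → 00: 10+23+4+17+6 = 60
00 → X4 → R5 → J9 → M4 → 00: 10+23+19+17+11 = 80
00 → X4 → J9 → M4 → R5 → 00: 10+4+17+4+13 = 48
00 → X4 → J9 → R5 → M4 → 00: 10+4+19+4+11 = 48
00 → M4 → X4 → R5 → J9 → 00: 11+21+23+19+6 = 80
00 → M4 → X4 → J9 → R5 → 00: 11+21+4+19+13 = 68
00 → M4 → R5 → X4 → J9 → 00: 11+4+23+4+6 = 48
00 → M4 → J9 → X4 → R5 → 00: 11+17+4+23+13 = 68
00 → R5 → X4 → M4 → J9 → 00: 13+23+21+17+6 = 80
00 → R5 → M4 → X4 → J9 → 00: 13+4+21+4+6 = 48
The minimum is 48.
One optimal route: 00 → X4 → J9 → M4 → R5 → 00 (or its reverse).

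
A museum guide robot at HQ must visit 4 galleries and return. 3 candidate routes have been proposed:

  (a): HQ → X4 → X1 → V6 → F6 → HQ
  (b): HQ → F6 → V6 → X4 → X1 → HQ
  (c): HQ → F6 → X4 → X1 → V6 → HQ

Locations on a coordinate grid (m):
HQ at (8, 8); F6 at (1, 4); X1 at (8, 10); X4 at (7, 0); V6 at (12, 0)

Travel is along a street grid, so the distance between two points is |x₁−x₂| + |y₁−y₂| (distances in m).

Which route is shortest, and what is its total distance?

(a): 9 + 11 + 14 + 15 + 11 = 60
(b): 11 + 15 + 5 + 11 + 2 = 44
(c): 11 + 10 + 11 + 14 + 12 = 58

44 m — (b) is the shortest.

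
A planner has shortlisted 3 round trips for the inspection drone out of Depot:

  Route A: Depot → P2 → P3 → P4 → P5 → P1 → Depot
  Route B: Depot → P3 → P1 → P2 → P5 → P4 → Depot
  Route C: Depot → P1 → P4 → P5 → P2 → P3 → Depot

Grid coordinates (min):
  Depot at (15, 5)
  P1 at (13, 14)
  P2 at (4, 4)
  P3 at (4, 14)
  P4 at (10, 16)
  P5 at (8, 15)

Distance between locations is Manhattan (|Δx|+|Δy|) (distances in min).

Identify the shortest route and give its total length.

Route A: 12 + 10 + 8 + 3 + 6 + 11 = 50
Route B: 20 + 9 + 19 + 15 + 3 + 16 = 82
Route C: 11 + 5 + 3 + 15 + 10 + 20 = 64

50 min — Route A is the shortest.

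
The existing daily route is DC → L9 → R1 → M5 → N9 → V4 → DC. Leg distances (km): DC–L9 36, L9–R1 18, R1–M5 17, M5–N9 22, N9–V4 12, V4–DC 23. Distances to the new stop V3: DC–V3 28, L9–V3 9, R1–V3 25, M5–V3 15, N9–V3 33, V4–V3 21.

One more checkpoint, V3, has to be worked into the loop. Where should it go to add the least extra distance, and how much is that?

Adding 1 km by placing V3 on the DC–L9 leg.

Insertion cost between consecutive stops i–j is d(i,V3) + d(V3,j) − d(i,j):
  between DC and L9: 28 + 9 − 36 = 1
  between L9 and R1: 9 + 25 − 18 = 16
  between R1 and M5: 25 + 15 − 17 = 23
  between M5 and N9: 15 + 33 − 22 = 26
  between N9 and V4: 33 + 21 − 12 = 42
  between V4 and DC: 21 + 28 − 23 = 26
Cheapest insertion is between DC and L9, adding 1.
New total = 128 + 1 = 129.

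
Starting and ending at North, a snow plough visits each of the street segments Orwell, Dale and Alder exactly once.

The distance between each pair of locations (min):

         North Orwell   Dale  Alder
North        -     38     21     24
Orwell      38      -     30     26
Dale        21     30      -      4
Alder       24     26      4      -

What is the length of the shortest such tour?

Minimum total distance: 89 min.

North - Orwell - Dale - Alder - North: 38+30+4+24 = 96
North - Orwell - Alder - Dale - North: 38+26+4+21 = 89
North - Dale - Orwell - Alder - North: 21+30+26+24 = 101
The minimum is 89.
One optimal route: North → Orwell → Alder → Dale → North (or its reverse).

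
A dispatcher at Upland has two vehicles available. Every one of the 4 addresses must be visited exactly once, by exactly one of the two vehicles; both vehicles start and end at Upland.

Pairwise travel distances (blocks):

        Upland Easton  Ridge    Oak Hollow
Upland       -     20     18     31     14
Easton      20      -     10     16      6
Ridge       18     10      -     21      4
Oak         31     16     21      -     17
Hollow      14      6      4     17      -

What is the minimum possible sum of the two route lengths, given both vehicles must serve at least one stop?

There are 2^3 − 1 = 7 ways to divide the 4 stops into two non-empty groups. For each, the best each vehicle can do is its own shortest tour through its group:
  {Easton} + {Ridge, Oak, Hollow}: 40 + 70 = 110
  {Ridge} + {Easton, Oak, Hollow}: 36 + 67 = 103
  {Easton, Ridge} + {Oak, Hollow}: 48 + 62 = 110
  {Oak} + {Easton, Ridge, Hollow}: 62 + 48 = 110
  {Easton, Oak} + {Ridge, Hollow}: 67 + 36 = 103
  {Ridge, Oak} + {Easton, Hollow}: 70 + 40 = 110
  … (7 splits in total)
Best: vehicle 1 Upland → Ridge → Upland = 36; vehicle 2 Upland → Easton → Oak → Hollow → Upland = 67; combined 103.

103 blocks — the smallest possible combined total.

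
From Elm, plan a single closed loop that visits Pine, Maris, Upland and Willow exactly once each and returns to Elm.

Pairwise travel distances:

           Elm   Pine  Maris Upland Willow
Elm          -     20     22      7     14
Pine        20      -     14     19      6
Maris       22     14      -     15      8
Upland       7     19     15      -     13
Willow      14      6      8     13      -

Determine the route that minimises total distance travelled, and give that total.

Minimum total distance: 56.

With 4 stops there are 4!/2 = 12 distinct round trips (a route and its reverse cost the same).
Elm-Pine-Maris-Upland-Willow-Elm: 20+14+15+13+14 = 76
Elm-Pine-Maris-Willow-Upland-Elm: 20+14+8+13+7 = 62
Elm-Pine-Upland-Maris-Willow-Elm: 20+19+15+8+14 = 76
Elm-Pine-Upland-Willow-Maris-Elm: 20+19+13+8+22 = 82
Elm-Pine-Willow-Maris-Upland-Elm: 20+6+8+15+7 = 56
Elm-Pine-Willow-Upland-Maris-Elm: 20+6+13+15+22 = 76
Elm-Maris-Pine-Upland-Willow-Elm: 22+14+19+13+14 = 82
Elm-Maris-Pine-Willow-Upland-Elm: 22+14+6+13+7 = 62
Elm-Maris-Upland-Pine-Willow-Elm: 22+15+19+6+14 = 76
Elm-Maris-Willow-Pine-Upland-Elm: 22+8+6+19+7 = 62
Elm-Upland-Pine-Maris-Willow-Elm: 7+19+14+8+14 = 62
Elm-Upland-Maris-Pine-Willow-Elm: 7+15+14+6+14 = 56
The minimum is 56.
One optimal route: Elm → Pine → Willow → Maris → Upland → Elm (or its reverse).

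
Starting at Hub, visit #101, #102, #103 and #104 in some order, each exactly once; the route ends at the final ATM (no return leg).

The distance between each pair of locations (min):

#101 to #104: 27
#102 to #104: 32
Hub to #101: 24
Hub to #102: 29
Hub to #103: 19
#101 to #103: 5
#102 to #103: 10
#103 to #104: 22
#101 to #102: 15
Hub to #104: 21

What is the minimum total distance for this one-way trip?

There are 4! = 24 possible orderings.
Hub→#101→#102→#103→#104: 24+15+10+22 = 71
Hub→#101→#102→#104→#103: 24+15+32+22 = 93
Hub→#101→#103→#102→#104: 24+5+10+32 = 71
Hub→#101→#103→#104→#102: 24+5+22+32 = 83
Hub→#101→#104→#102→#103: 24+27+32+10 = 93
Hub→#101→#104→#103→#102: 24+27+22+10 = 83
Hub→#102→#101→#103→#104: 29+15+5+22 = 71
Hub→#102→#101→#104→#103: 29+15+27+22 = 93
Hub→#102→#103→#101→#104: 29+10+5+27 = 71
Hub→#102→#103→#104→#101: 29+10+22+27 = 88
Hub→#102→#104→#101→#103: 29+32+27+5 = 93
Hub→#102→#104→#103→#101: 29+32+22+5 = 88
Hub→#103→#101→#102→#104: 19+5+15+32 = 71
Hub→#103→#101→#104→#102: 19+5+27+32 = 83
… (10 more)
Hub→#104→#101→#103→#102: 21+27+5+10 = 63  ← best
The minimum is 63.
One shortest path: Hub → #104 → #101 → #103 → #102.

63 min — the minimum one-way total.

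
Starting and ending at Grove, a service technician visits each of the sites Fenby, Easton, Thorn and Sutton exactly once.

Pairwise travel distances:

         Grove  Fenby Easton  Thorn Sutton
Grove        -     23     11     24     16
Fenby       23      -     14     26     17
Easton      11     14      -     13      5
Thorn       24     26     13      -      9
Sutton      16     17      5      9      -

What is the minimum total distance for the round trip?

Grove - Fenby - Easton - Thorn - Sutton - Grove: 23+14+13+9+16 = 75
Grove - Fenby - Easton - Sutton - Thorn - Grove: 23+14+5+9+24 = 75
Grove - Fenby - Thorn - Easton - Sutton - Grove: 23+26+13+5+16 = 83
Grove - Fenby - Thorn - Sutton - Easton - Grove: 23+26+9+5+11 = 74
Grove - Fenby - Sutton - Easton - Thorn - Grove: 23+17+5+13+24 = 82
Grove - Fenby - Sutton - Thorn - Easton - Grove: 23+17+9+13+11 = 73
Grove - Easton - Fenby - Thorn - Sutton - Grove: 11+14+26+9+16 = 76
Grove - Easton - Fenby - Sutton - Thorn - Grove: 11+14+17+9+24 = 75
Grove - Easton - Thorn - Fenby - Sutton - Grove: 11+13+26+17+16 = 83
Grove - Easton - Sutton - Fenby - Thorn - Grove: 11+5+17+26+24 = 83
Grove - Thorn - Fenby - Easton - Sutton - Grove: 24+26+14+5+16 = 85
Grove - Thorn - Easton - Fenby - Sutton - Grove: 24+13+14+17+16 = 84
The minimum is 73.
One optimal route: Grove → Fenby → Sutton → Thorn → Easton → Grove (or its reverse).

Minimum total distance: 73.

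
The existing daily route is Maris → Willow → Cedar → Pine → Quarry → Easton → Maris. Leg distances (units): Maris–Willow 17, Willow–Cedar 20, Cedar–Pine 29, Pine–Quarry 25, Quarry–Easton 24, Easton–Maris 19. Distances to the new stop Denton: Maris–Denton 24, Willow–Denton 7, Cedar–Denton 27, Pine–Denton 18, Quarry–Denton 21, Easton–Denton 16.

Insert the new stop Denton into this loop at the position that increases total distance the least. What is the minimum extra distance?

Insertion cost between consecutive stops i–j is d(i,Denton) + d(Denton,j) − d(i,j):
  between Maris and Willow: 24 + 7 − 17 = 14
  between Willow and Cedar: 7 + 27 − 20 = 14
  between Cedar and Pine: 27 + 18 − 29 = 16
  between Pine and Quarry: 18 + 21 − 25 = 14
  between Quarry and Easton: 21 + 16 − 24 = 13
  between Easton and Maris: 16 + 24 − 19 = 21
Cheapest insertion is between Quarry and Easton, adding 13.
New total = 134 + 13 = 147.

Adding 13 by placing Denton on the Quarry–Easton leg.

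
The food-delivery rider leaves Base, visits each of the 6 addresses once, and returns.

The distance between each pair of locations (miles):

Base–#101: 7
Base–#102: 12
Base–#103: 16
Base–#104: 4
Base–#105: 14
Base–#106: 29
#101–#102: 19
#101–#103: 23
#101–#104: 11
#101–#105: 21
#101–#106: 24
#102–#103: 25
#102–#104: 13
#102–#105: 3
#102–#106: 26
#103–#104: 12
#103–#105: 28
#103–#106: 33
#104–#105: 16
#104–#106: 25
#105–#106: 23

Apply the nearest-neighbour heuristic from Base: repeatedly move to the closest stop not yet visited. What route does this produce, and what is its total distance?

From Base: distances to unvisited — #104=4, #101=7, #102=12, #105=14, #103=16, #106=29. Nearest is #104 (4).
From #104: distances to unvisited — #101=11, #103=12, #102=13, #105=16, #106=25. Nearest is #101 (11).
From #101: distances to unvisited — #102=19, #105=21, #103=23, #106=24. Nearest is #102 (19).
From #102: distances to unvisited — #105=3, #103=25, #106=26. Nearest is #105 (3).
From #105: distances to unvisited — #106=23, #103=28. Nearest is #106 (23).
From #106: distances to unvisited — #103=33. Nearest is #103 (33).
Return #103→Base: 16.
Total = 4 + 11 + 19 + 3 + 23 + 33 + 16 = 109.

Nearest-neighbour total = 109 miles; route Base → #104 → #101 → #102 → #105 → #106 → #103 → Base.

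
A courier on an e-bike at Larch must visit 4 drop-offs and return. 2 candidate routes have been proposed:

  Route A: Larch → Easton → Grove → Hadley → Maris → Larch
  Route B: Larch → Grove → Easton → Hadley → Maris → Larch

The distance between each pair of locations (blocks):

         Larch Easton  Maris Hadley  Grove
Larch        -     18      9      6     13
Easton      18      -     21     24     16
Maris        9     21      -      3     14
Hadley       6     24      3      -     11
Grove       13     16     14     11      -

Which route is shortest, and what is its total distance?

Shortest is Route A, total 57 blocks.

Route A: 18 + 16 + 11 + 3 + 9 = 57
Route B: 13 + 16 + 24 + 3 + 9 = 65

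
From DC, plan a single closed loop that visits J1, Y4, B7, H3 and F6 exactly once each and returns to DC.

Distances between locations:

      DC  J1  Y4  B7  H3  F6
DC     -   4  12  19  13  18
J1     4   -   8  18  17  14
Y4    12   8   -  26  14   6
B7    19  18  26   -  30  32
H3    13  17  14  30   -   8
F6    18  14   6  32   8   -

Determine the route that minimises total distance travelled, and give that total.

There are 60 distinct closed tours to check (reversals are equivalent).
DC-J1-Y4-B7-H3-F6-DC: 4+8+26+30+8+18 = 94
DC-J1-Y4-B7-F6-H3-DC: 4+8+26+32+8+13 = 91
DC-J1-Y4-H3-B7-F6-DC: 4+8+14+30+32+18 = 106
DC-J1-Y4-H3-F6-B7-DC: 4+8+14+8+32+19 = 85
DC-J1-Y4-F6-B7-H3-DC: 4+8+6+32+30+13 = 93
DC-J1-Y4-F6-H3-B7-DC: 4+8+6+8+30+19 = 75
DC-J1-B7-Y4-H3-F6-DC: 4+18+26+14+8+18 = 88
DC-J1-B7-Y4-F6-H3-DC: 4+18+26+6+8+13 = 75
DC-J1-B7-H3-Y4-F6-DC: 4+18+30+14+6+18 = 90
DC-J1-B7-H3-F6-Y4-DC: 4+18+30+8+6+12 = 78
DC-J1-B7-F6-Y4-H3-DC: 4+18+32+6+14+13 = 87
DC-J1-B7-F6-H3-Y4-DC: 4+18+32+8+14+12 = 88
DC-J1-H3-Y4-B7-F6-DC: 4+17+14+26+32+18 = 111
DC-J1-H3-Y4-F6-B7-DC: 4+17+14+6+32+19 = 92
… (46 more)
DC-B7-J1-Y4-F6-H3-DC: 19+18+8+6+8+13 = 72  ← best
The minimum is 72.
One optimal route: DC → B7 → J1 → Y4 → F6 → H3 → DC (or its reverse).

Minimum total distance: 72.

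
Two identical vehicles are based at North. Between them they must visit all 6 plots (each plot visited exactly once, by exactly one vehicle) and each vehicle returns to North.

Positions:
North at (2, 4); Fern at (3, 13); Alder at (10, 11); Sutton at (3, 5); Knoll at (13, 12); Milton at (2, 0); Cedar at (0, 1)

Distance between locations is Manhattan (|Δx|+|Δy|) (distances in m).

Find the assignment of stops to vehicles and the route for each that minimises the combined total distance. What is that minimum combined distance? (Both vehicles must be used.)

Try each way of splitting the stops between the two vehicles (each non-empty) and, for each split, find the best tour for each vehicle:
  {Fern} + {Alder, Sutton, Knoll, Milton, Cedar}: 20 + 50 = 70
  {Alder} + {Fern, Sutton, Knoll, Milton, Cedar}: 30 + 52 = 82
  {Fern, Alder} + {Sutton, Knoll, Milton, Cedar}: 34 + 50 = 84
  {Sutton} + {Fern, Alder, Knoll, Milton, Cedar}: 4 + 52 = 56
  {Fern, Sutton} + {Alder, Knoll, Milton, Cedar}: 20 + 50 = 70
  {Alder, Sutton} + {Fern, Knoll, Milton, Cedar}: 30 + 52 = 82
  … (31 splits in total)
  {Fern, Alder, Sutton, Knoll} + {Milton, Cedar}: 40 + 12 = 52  ← best
Best: vehicle 1 North → Fern → Knoll → Alder → Sutton → North = 40; vehicle 2 North → Milton → Cedar → North = 12; combined 52.

Minimum combined distance: 52 m.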